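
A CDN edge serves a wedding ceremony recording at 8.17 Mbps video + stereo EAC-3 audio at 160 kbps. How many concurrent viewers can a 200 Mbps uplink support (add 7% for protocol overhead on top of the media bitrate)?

Audio: 160 kbps = 0.160 Mbps.
Per-viewer media rate: 8.330 Mbps.
On the wire with 7% overhead: 8.913 Mbps.
200 Mbps = 200.0 Mbps; 200.0 / 8.913 = 22.44 → 22 viewers.

22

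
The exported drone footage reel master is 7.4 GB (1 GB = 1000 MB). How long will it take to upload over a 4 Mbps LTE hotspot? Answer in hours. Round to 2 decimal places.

File: 7.4 GB = 59200.0 Mb.
At 4 Mbps: 59200.0 / 4 = 14800.0 s ≈ 4.11 hours.

4.11 hours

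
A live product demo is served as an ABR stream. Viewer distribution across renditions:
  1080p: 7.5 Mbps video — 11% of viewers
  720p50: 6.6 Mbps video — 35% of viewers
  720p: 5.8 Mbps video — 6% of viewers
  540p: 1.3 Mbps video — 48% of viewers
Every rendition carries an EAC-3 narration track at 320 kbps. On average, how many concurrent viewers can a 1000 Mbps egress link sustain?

Audio: 320 kbps = 0.320 Mbps.
Average per-viewer bitrate: 0.11×7.820 + 0.35×6.920 + 0.06×6.120 + 0.48×1.620 = 4.427 Mbps.
1000 Mbps = 1,000 Mbps; 1,000 / 4.427 = 225.89 → 225.

225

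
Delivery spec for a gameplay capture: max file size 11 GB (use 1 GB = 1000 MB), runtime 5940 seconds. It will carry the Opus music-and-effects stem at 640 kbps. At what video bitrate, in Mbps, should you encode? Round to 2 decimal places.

14.17 Mbps

Budget: 11 GB = 88000.0 Mb.
Total bitrate budget: 88000.0 Mb / 5940 s = 14.815 Mbps.
Audio: 640 kbps = 0.640 Mbps.
Video: 14.815 − 0.640 = 14.175 Mbps.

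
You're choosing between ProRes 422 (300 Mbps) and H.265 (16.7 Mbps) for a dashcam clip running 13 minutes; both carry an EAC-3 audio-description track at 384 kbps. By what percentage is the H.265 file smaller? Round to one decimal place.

13 min = 780 s
Audio: 384 kbps = 0.384 Mbps.
ProRes 422: 300.384 Mbps × 780 s = 234299.5 Mb = 27.276 GiB.
H.265: 17.084 Mbps × 780 s = 13325.5 Mb = 1.551 GiB.
Reduction: (1 − 1.551/27.276) × 100 = 94.31%.

94.3%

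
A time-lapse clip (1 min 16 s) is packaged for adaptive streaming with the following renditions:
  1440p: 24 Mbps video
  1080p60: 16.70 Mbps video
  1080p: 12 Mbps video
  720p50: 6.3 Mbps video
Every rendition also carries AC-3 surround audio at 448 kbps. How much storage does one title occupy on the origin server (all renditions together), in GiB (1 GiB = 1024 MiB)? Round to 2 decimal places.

0.54 GiB

1 min 16 s = 76 s
Audio: 448 kbps = 0.448 Mbps.
Sum of rendition bitrates: (24+0.448) + (16.70+0.448) + (12+0.448) + (6.3+0.448) = 60.792 Mbps.
× 76 s = 4,620 Mb = 577.5 MB = 0.5379 GiB.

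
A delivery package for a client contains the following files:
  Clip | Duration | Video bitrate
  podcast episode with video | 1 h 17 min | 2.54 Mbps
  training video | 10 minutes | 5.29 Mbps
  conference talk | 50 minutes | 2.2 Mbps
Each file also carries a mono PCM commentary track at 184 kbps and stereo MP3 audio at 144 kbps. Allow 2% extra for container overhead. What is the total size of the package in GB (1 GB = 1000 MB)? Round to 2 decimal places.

3.09 GB

Audio total: 184 + 144 = 328 kbps = 0.328 Mbps.
podcast episode with video: 2.868 Mbps × 4620 s × 1.02 = 13515.2 Mb
training video: 5.618 Mbps × 600 s × 1.02 = 3438.2 Mb
conference talk: 2.528 Mbps × 3000 s × 1.02 = 7735.7 Mb
Total: 24689.1 Mb = 3086.1 MB.
= 3.086 GB.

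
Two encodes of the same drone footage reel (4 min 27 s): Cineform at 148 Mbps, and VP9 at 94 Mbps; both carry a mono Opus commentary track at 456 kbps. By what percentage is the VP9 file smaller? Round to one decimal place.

36.4%

4 min 27 s = 267 s
Audio: 456 kbps = 0.456 Mbps.
Cineform: 148.456 Mbps × 267 s = 39637.8 Mb = 4.614 GiB.
VP9: 94.456 Mbps × 267 s = 25219.8 Mb = 2.936 GiB.
Reduction: (1 − 2.936/4.614) × 100 = 36.37%.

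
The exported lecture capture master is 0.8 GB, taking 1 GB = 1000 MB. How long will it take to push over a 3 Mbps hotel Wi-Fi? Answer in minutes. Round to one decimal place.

35.6 minutes

File: 0.8 GB = 6400.0 Mb.
At 3 Mbps: 6400.0 / 3 = 2133.3 s ≈ 35.6 minutes.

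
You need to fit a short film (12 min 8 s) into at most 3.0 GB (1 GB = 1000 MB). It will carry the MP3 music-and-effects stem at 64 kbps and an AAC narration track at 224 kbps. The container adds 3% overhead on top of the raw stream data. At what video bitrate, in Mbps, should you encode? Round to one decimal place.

Budget: 3.0 GB = 24000.0 Mb.
Stream payload after overhead: 24000.0 / 1.03 = 23301.0 Mb.
12 min 8 s = 728 s
Total bitrate budget: 23301.0 Mb / 728 s = 32.007 Mbps.
Audio total: 64 + 224 = 288 kbps = 0.288 Mbps.
Video: 32.007 − 0.288 = 31.719 Mbps.

31.7 Mbps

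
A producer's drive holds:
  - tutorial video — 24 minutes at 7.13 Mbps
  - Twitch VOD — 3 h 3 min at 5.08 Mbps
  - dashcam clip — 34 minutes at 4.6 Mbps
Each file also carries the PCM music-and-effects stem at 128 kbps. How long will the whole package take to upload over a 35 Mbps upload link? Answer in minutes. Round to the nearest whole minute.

Audio: 128 kbps = 0.128 Mbps.
tutorial video: 7.258 Mbps × 1440 s = 10451.5 Mb
Twitch VOD: 5.208 Mbps × 10980 s = 57183.8 Mb
dashcam clip: 4.728 Mbps × 2040 s = 9645.1 Mb
Total: 77280.5 Mb = 9660.1 MB.
At 35 Mbps: 77280.5 / 35 = 2208 s ≈ 36.8 minutes.

37 minutes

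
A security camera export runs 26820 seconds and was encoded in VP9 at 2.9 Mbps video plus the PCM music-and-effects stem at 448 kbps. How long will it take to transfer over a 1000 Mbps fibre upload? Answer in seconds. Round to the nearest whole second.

90 seconds

Audio: 448 kbps = 0.448 Mbps.
Total bitrate: 3.348 Mbps.
File: 3.348 Mbps × 26820 s = 89793.4 Mb.
At 1000 Mbps: 89793.4 / 1000 = 89.8 s ≈ 89.8 seconds.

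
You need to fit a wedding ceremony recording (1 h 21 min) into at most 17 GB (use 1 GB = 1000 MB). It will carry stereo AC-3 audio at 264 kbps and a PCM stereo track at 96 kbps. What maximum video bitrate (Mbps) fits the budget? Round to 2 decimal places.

27.62 Mbps

Budget: 17 GB = 136000.0 Mb.
1 h 21 min = 81 min = 4860 s
Total bitrate budget: 136000.0 Mb / 4860 s = 27.984 Mbps.
Audio total: 264 + 96 = 360 kbps = 0.360 Mbps.
Video: 27.984 − 0.360 = 27.624 Mbps.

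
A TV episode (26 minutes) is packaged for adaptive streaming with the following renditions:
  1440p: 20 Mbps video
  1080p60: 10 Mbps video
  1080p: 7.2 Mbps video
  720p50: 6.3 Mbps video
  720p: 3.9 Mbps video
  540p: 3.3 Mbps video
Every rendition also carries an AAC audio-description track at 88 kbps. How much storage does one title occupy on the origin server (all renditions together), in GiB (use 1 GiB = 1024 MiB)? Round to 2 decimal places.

9.30 GiB

26 min = 1560 s
Audio: 88 kbps = 0.088 Mbps.
Sum of rendition bitrates: (20+0.088) + (10+0.088) + (7.2+0.088) + (6.3+0.088) + (3.9+0.088) + (3.3+0.088) = 51.228 Mbps.
× 1560 s = 79,916 Mb = 9,989 MB = 9.303 GiB.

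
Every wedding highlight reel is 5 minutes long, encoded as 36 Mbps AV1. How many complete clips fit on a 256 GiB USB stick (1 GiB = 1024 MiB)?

203

5 min = 300 s
Per item: 36.000 Mbps × 300 s = 10,800 Mb = 1,350 MB.
Capacity: 256 GiB = 2,199,023 Mb; 203.61 items → 203 complete.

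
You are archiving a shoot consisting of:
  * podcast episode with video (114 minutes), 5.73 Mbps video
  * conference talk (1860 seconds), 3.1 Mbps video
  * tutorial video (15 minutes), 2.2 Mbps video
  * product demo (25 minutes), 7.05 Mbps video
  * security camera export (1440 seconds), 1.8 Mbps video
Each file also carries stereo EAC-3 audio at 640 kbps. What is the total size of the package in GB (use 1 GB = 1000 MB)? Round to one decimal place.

8.5 GB

Audio: 640 kbps = 0.640 Mbps.
podcast episode with video: 6.370 Mbps × 6840 s = 43570.8 Mb
conference talk: 3.740 Mbps × 1860 s = 6956.4 Mb
tutorial video: 2.840 Mbps × 900 s = 2556.0 Mb
product demo: 7.690 Mbps × 1500 s = 11535.0 Mb
security camera export: 2.440 Mbps × 1440 s = 3513.6 Mb
Total: 68131.8 Mb = 8516.5 MB.
= 8.516 GB.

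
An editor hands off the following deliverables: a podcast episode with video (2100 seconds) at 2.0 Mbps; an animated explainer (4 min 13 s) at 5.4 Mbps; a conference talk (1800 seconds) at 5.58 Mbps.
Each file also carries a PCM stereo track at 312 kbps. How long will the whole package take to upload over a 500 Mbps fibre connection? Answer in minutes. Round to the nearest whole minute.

Audio: 312 kbps = 0.312 Mbps.
podcast episode with video: 2.312 Mbps × 2100 s = 4855.2 Mb
animated explainer: 5.712 Mbps × 253 s = 1445.1 Mb
conference talk: 5.892 Mbps × 1800 s = 10605.6 Mb
Total: 16905.9 Mb = 2113.2 MB.
At 500 Mbps: 16905.9 / 500 = 34 s ≈ 0.564 minutes.

1 minutes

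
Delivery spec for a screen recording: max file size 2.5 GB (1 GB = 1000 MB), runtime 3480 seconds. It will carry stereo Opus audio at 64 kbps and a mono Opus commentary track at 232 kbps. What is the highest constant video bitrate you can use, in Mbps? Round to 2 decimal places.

Budget: 2.5 GB = 20000.0 Mb.
Total bitrate budget: 20000.0 Mb / 3480 s = 5.747 Mbps.
Audio total: 64 + 232 = 296 kbps = 0.296 Mbps.
Video: 5.747 − 0.296 = 5.451 Mbps.

5.45 Mbps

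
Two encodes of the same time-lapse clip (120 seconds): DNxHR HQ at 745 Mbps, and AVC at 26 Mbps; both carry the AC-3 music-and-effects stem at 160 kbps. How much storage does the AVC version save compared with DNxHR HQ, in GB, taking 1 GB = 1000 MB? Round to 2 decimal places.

10.79 GB

Audio: 160 kbps = 0.160 Mbps.
DNxHR HQ: 745.160 Mbps × 120 s = 89419.2 Mb = 11.177 GB.
AVC: 26.160 Mbps × 120 s = 3139.2 Mb = 0.392 GB.
Saving: 11.177 − 0.392 = 10.785 GB.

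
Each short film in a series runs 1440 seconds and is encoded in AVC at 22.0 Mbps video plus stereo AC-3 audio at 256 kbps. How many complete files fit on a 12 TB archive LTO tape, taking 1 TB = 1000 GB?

Audio: 256 kbps = 0.256 Mbps.
Total bitrate: 22.256 Mbps.
Per item: 22.256 Mbps × 1440 s = 32,049 Mb = 4,006 MB.
Capacity: 12 TB = 96,000,000 Mb; 2995.45 items → 2995 complete.

2995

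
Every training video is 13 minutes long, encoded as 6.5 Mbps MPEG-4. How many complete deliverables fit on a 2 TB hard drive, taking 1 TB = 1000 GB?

13 min = 780 s
Per item: 6.500 Mbps × 780 s = 5,070 Mb = 633.8 MB.
Capacity: 2 TB = 16,000,000 Mb; 3155.82 items → 3155 complete.

3155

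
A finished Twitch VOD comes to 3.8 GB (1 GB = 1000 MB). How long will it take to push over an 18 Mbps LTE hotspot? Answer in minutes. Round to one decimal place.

28.1 minutes

File: 3.8 GB = 30400.0 Mb.
At 18 Mbps: 30400.0 / 18 = 1688.9 s ≈ 28.1 minutes.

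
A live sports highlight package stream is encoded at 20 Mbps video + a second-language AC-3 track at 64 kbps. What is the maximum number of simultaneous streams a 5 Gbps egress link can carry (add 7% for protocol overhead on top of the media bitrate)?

232

Audio: 64 kbps = 0.064 Mbps.
Per-viewer media rate: 20.064 Mbps.
On the wire with 7% overhead: 21.468 Mbps.
5 Gbps = 5,000 Mbps; 5,000 / 21.468 = 232.90 → 232 viewers.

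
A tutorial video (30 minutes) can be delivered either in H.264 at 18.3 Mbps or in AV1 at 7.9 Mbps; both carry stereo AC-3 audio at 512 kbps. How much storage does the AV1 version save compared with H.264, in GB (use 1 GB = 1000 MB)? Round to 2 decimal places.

2.34 GB

30 min = 1800 s
Audio: 512 kbps = 0.512 Mbps.
H.264: 18.812 Mbps × 1800 s = 33861.6 Mb = 4.233 GB.
AV1: 8.412 Mbps × 1800 s = 15141.6 Mb = 1.893 GB.
Saving: 4.233 − 1.893 = 2.340 GB.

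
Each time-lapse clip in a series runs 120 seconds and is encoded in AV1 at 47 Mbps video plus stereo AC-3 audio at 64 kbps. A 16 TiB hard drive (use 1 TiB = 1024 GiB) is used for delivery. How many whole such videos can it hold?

24919

Audio: 64 kbps = 0.064 Mbps.
Total bitrate: 47.064 Mbps.
Per item: 47.064 Mbps × 120 s = 5,648 Mb = 706.0 MB.
Capacity: 16 TiB = 140,737,488 Mb; 24919.52 items → 24919 complete.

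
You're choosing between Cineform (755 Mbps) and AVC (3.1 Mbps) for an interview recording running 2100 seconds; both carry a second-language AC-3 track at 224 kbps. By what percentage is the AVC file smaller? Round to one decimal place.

Audio: 224 kbps = 0.224 Mbps.
Cineform: 755.224 Mbps × 2100 s = 1585970.4 Mb = 198.246 GB.
AVC: 3.324 Mbps × 2100 s = 6980.4 Mb = 0.873 GB.
Reduction: (1 − 0.873/198.246) × 100 = 99.56%.

99.6%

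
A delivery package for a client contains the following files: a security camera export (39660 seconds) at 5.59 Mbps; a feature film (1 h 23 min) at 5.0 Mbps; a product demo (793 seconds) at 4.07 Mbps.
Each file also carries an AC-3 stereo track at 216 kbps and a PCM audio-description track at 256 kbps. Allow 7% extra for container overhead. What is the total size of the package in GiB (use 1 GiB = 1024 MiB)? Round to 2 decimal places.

33.79 GiB

Audio total: 216 + 256 = 472 kbps = 0.472 Mbps.
security camera export: 6.062 Mbps × 39660 s × 1.07 = 257248.2 Mb
feature film: 5.472 Mbps × 4980 s × 1.07 = 29158.1 Mb
product demo: 4.542 Mbps × 793 s × 1.07 = 3853.9 Mb
Total: 290260.3 Mb = 36282.5 MB.
= 33.79 GiB.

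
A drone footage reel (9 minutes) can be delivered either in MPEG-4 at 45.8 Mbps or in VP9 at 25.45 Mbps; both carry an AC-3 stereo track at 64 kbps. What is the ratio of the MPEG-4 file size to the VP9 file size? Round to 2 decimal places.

9 min = 540 s
Audio: 64 kbps = 0.064 Mbps.
MPEG-4: 45.864 Mbps × 540 s = 24766.6 Mb = 2.883 GiB.
VP9: 25.514 Mbps × 540 s = 13777.6 Mb = 1.604 GiB.
Ratio: 2.883 / 1.604 = 1.798.

1.80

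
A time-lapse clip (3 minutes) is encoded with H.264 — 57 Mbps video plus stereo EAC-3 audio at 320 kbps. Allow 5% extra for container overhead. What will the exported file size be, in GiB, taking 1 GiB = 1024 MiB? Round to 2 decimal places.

3 min = 180 s
Audio: 320 kbps = 0.320 Mbps.
Total bitrate: 57 + 0.320 = 57.320 Mbps.
Stream data: 57.320 Mbps × 180 s = 10317.6 Mb.
With 5% container overhead: ×1.05.
10,833 Mb = 1,354,185,000 bytes ÷ 1,073,741,824 = 1.261 GiB.

1.26 GiB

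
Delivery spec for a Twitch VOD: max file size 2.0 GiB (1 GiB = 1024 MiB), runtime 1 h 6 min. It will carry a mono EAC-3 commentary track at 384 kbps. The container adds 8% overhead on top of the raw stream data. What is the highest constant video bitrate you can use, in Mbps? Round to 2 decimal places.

Budget: 2.0 GiB = 17179.9 Mb.
Stream payload after overhead: 17179.9 / 1.08 = 15907.3 Mb.
1 h 6 min = 66 min = 3960 s
Total bitrate budget: 15907.3 Mb / 3960 s = 4.017 Mbps.
Audio: 384 kbps = 0.384 Mbps.
Video: 4.017 − 0.384 = 3.633 Mbps.

3.63 Mbps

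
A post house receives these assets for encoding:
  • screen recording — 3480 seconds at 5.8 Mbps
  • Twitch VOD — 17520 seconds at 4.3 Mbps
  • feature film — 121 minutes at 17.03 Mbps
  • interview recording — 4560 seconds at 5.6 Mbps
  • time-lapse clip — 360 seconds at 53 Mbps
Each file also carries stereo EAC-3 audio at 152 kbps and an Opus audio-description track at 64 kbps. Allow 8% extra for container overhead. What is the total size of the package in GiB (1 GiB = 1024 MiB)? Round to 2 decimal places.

Audio total: 152 + 64 = 216 kbps = 0.216 Mbps.
screen recording: 6.016 Mbps × 3480 s × 1.08 = 22610.5 Mb
Twitch VOD: 4.516 Mbps × 17520 s × 1.08 = 85449.9 Mb
feature film: 17.246 Mbps × 7260 s × 1.08 = 135222.4 Mb
interview recording: 5.816 Mbps × 4560 s × 1.08 = 28642.6 Mb
time-lapse clip: 53.216 Mbps × 360 s × 1.08 = 20690.4 Mb
Total: 292615.9 Mb = 36577.0 MB.
= 34.06 GiB.

34.06 GiB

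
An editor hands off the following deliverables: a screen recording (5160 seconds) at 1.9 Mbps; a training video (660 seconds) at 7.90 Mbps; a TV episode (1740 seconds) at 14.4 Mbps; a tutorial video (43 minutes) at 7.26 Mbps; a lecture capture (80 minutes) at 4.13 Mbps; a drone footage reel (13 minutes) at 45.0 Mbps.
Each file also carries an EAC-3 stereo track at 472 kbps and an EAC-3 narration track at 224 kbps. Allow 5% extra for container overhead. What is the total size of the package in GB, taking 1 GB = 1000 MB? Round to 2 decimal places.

16.36 GB

Audio total: 472 + 224 = 696 kbps = 0.696 Mbps.
screen recording: 2.596 Mbps × 5160 s × 1.05 = 14065.1 Mb
training video: 8.596 Mbps × 660 s × 1.05 = 5957.0 Mb
TV episode: 15.096 Mbps × 1740 s × 1.05 = 27580.4 Mb
tutorial video: 7.956 Mbps × 2580 s × 1.05 = 21552.8 Mb
lecture capture: 4.826 Mbps × 4800 s × 1.05 = 24323.0 Mb
drone footage reel: 45.696 Mbps × 780 s × 1.05 = 37425.0 Mb
Total: 130903.4 Mb = 16362.9 MB.
= 16.36 GB.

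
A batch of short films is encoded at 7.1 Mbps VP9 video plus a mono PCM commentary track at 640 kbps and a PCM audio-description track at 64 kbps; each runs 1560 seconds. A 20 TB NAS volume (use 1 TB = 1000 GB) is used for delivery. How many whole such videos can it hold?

Audio total: 640 + 64 = 704 kbps = 0.704 Mbps.
Total bitrate: 7.804 Mbps.
Per item: 7.804 Mbps × 1560 s = 12,174 Mb = 1,522 MB.
Capacity: 20 TB = 160,000,000 Mb; 13142.50 items → 13142 complete.

13142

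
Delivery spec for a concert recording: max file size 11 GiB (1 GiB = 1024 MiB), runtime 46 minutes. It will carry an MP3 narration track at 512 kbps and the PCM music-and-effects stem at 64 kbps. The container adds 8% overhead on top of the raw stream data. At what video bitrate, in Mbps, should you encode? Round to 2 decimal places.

31.12 Mbps

Budget: 11 GiB = 94489.3 Mb.
Stream payload after overhead: 94489.3 / 1.08 = 87490.1 Mb.
46 min = 2760 s
Total bitrate budget: 87490.1 Mb / 2760 s = 31.699 Mbps.
Audio total: 512 + 64 = 576 kbps = 0.576 Mbps.
Video: 31.699 − 0.576 = 31.123 Mbps.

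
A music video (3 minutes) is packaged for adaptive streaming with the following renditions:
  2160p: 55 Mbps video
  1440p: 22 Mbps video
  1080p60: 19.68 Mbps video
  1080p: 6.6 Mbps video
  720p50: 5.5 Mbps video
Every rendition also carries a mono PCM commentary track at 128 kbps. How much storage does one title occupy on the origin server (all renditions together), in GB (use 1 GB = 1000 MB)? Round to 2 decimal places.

3 min = 180 s
Audio: 128 kbps = 0.128 Mbps.
Sum of rendition bitrates: (55+0.128) + (22+0.128) + (19.68+0.128) + (6.6+0.128) + (5.5+0.128) = 109.420 Mbps.
× 180 s = 19,696 Mb = 2,462 MB = 2.462 GB.

2.46 GB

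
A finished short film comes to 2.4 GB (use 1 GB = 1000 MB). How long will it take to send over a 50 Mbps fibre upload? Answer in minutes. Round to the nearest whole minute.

6 minutes

File: 2.4 GB = 19200.0 Mb.
At 50 Mbps: 19200.0 / 50 = 384.0 s ≈ 6.4 minutes.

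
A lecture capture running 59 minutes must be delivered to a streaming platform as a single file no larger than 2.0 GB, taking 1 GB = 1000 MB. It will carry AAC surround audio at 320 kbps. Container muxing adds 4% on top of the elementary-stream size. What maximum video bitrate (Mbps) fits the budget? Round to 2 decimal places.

4.03 Mbps

Budget: 2.0 GB = 16000.0 Mb.
Stream payload after overhead: 16000.0 / 1.04 = 15384.6 Mb.
59 min = 3540 s
Total bitrate budget: 15384.6 Mb / 3540 s = 4.346 Mbps.
Audio: 320 kbps = 0.320 Mbps.
Video: 4.346 − 0.320 = 4.026 Mbps.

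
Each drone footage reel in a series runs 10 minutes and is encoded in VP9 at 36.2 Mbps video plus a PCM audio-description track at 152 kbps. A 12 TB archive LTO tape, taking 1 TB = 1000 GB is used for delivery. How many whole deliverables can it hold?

10 min = 600 s
Audio: 152 kbps = 0.152 Mbps.
Total bitrate: 36.352 Mbps.
Per item: 36.352 Mbps × 600 s = 21,811 Mb = 2,726 MB.
Capacity: 12 TB = 96,000,000 Mb; 4401.41 items → 4401 complete.

4401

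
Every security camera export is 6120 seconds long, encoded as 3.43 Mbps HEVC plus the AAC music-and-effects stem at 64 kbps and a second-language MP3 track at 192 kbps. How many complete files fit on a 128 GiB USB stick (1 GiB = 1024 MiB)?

Audio total: 64 + 192 = 256 kbps = 0.256 Mbps.
Total bitrate: 3.686 Mbps.
Per item: 3.686 Mbps × 6120 s = 22,558 Mb = 2,820 MB.
Capacity: 128 GiB = 1,099,512 Mb; 48.74 items → 48 complete.

48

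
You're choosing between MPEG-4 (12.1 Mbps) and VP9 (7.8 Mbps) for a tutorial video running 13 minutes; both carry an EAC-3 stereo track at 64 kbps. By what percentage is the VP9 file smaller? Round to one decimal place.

35.4%

13 min = 780 s
Audio: 64 kbps = 0.064 Mbps.
MPEG-4: 12.164 Mbps × 780 s = 9487.9 Mb = 1.186 GB.
VP9: 7.864 Mbps × 780 s = 6133.9 Mb = 0.767 GB.
Reduction: (1 − 0.767/1.186) × 100 = 35.35%.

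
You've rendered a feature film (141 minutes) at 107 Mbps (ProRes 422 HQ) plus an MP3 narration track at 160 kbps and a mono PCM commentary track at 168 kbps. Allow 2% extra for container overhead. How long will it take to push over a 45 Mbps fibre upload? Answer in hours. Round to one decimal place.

5.7 hours

141 min = 8460 s
Audio total: 160 + 168 = 328 kbps = 0.328 Mbps.
Total bitrate: 107.328 Mbps.
File: 107.328 Mbps × 8460 s = 907994.9 Mb.
With 2% container overhead: ×1.02. → 926154.8 Mb.
At 45 Mbps: 926154.8 / 45 = 20581.2 s ≈ 5.72 hours.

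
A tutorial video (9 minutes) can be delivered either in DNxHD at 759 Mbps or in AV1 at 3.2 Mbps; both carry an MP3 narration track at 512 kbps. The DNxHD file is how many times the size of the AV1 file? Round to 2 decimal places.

9 min = 540 s
Audio: 512 kbps = 0.512 Mbps.
DNxHD: 759.512 Mbps × 540 s = 410136.5 Mb = 51.267 GB.
AV1: 3.712 Mbps × 540 s = 2004.5 Mb = 0.251 GB.
Ratio: 51.267 / 0.251 = 204.610.

204.61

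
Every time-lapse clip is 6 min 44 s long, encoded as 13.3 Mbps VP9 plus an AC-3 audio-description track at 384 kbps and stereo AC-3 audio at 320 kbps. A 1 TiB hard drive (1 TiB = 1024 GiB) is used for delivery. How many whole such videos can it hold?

6 min 44 s = 404 s
Audio total: 384 + 320 = 704 kbps = 0.704 Mbps.
Total bitrate: 14.004 Mbps.
Per item: 14.004 Mbps × 404 s = 5,658 Mb = 707.2 MB.
Capacity: 1 TiB = 8,796,093 Mb; 1554.73 items → 1554 complete.

1554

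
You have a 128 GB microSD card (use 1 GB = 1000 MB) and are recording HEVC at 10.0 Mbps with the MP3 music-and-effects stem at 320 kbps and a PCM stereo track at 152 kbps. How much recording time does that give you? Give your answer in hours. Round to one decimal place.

Audio total: 320 + 152 = 472 kbps = 0.472 Mbps.
Total bitrate: 10.0 + 0.472 = 10.472 Mbps.
Capacity: 128 GB = 1,024,000 Mb.
Recording time: 1,024,000 / 10.472 = 97,785 s ≈ 27.2 hours.

27.2 hours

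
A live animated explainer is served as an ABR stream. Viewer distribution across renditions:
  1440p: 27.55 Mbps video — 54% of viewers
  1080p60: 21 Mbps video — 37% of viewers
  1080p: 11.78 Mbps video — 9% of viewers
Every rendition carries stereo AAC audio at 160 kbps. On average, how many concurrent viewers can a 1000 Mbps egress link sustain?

41

Audio: 160 kbps = 0.160 Mbps.
Average per-viewer bitrate: 0.54×27.710 + 0.37×21.160 + 0.09×11.940 = 23.867 Mbps.
1000 Mbps = 1,000 Mbps; 1,000 / 23.867 = 41.90 → 41.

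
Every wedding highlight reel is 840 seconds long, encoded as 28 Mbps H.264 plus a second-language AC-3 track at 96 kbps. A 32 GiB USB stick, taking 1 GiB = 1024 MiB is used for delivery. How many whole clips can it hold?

11

Audio: 96 kbps = 0.096 Mbps.
Total bitrate: 28.096 Mbps.
Per item: 28.096 Mbps × 840 s = 23,601 Mb = 2,950 MB.
Capacity: 32 GiB = 274,878 Mb; 11.65 items → 11 complete.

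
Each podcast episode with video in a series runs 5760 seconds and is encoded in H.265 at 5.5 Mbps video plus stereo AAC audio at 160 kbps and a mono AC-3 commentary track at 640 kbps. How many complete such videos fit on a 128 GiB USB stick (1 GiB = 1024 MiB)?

30

Audio total: 160 + 640 = 800 kbps = 0.800 Mbps.
Total bitrate: 6.300 Mbps.
Per item: 6.300 Mbps × 5760 s = 36,288 Mb = 4,536 MB.
Capacity: 128 GiB = 1,099,512 Mb; 30.30 items → 30 complete.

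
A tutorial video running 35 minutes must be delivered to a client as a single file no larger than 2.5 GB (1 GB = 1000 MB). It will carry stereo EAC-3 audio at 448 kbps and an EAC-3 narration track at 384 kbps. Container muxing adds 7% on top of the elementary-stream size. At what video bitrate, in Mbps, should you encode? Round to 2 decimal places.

8.07 Mbps

Budget: 2.5 GB = 20000.0 Mb.
Stream payload after overhead: 20000.0 / 1.07 = 18691.6 Mb.
35 min = 2100 s
Total bitrate budget: 18691.6 Mb / 2100 s = 8.901 Mbps.
Audio total: 448 + 384 = 832 kbps = 0.832 Mbps.
Video: 8.901 − 0.832 = 8.069 Mbps.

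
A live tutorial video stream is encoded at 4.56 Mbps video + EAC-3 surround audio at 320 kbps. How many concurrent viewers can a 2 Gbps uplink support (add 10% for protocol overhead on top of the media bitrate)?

Audio: 320 kbps = 0.320 Mbps.
Per-viewer media rate: 4.880 Mbps.
On the wire with 10% overhead: 5.368 Mbps.
2 Gbps = 2,000 Mbps; 2,000 / 5.368 = 372.58 → 372 viewers.

372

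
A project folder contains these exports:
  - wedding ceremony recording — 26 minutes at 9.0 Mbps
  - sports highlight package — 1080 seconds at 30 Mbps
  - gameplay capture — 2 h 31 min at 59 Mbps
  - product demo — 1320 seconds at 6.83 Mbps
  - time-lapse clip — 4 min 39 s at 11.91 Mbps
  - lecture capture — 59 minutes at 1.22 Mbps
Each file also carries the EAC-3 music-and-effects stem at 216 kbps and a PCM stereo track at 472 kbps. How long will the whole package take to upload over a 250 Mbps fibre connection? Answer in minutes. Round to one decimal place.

Audio total: 216 + 472 = 688 kbps = 0.688 Mbps.
wedding ceremony recording: 9.688 Mbps × 1560 s = 15113.3 Mb
sports highlight package: 30.688 Mbps × 1080 s = 33143.0 Mb
gameplay capture: 59.688 Mbps × 9060 s = 540773.3 Mb
product demo: 7.518 Mbps × 1320 s = 9923.8 Mb
time-lapse clip: 12.598 Mbps × 279 s = 3514.8 Mb
lecture capture: 1.908 Mbps × 3540 s = 6754.3 Mb
Total: 609222.5 Mb = 76152.8 MB.
At 250 Mbps: 609222.5 / 250 = 2437 s ≈ 40.6 minutes.

40.6 minutes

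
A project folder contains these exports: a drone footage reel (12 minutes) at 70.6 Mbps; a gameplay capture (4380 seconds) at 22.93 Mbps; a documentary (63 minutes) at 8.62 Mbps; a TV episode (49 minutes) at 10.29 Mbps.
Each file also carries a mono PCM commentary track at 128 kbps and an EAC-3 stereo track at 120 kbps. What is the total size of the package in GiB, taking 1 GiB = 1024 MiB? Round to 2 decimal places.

25.27 GiB

Audio total: 128 + 120 = 248 kbps = 0.248 Mbps.
drone footage reel: 70.848 Mbps × 720 s = 51010.6 Mb
gameplay capture: 23.178 Mbps × 4380 s = 101519.6 Mb
documentary: 8.868 Mbps × 3780 s = 33521.0 Mb
TV episode: 10.538 Mbps × 2940 s = 30981.7 Mb
Total: 217033.0 Mb = 27129.1 MB.
= 25.27 GiB.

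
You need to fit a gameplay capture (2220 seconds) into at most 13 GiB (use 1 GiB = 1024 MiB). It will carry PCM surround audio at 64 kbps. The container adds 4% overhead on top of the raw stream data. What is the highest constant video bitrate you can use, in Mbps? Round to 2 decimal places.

48.30 Mbps

Budget: 13 GiB = 111669.1 Mb.
Stream payload after overhead: 111669.1 / 1.04 = 107374.2 Mb.
Total bitrate budget: 107374.2 Mb / 2220 s = 48.367 Mbps.
Audio: 64 kbps = 0.064 Mbps.
Video: 48.367 − 0.064 = 48.303 Mbps.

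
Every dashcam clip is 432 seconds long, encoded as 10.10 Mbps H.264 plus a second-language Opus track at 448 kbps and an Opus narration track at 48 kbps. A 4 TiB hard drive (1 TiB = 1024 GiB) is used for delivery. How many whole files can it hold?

Audio total: 448 + 48 = 496 kbps = 0.496 Mbps.
Total bitrate: 10.596 Mbps.
Per item: 10.596 Mbps × 432 s = 4,577 Mb = 572.2 MB.
Capacity: 4 TiB = 35,184,372 Mb; 7686.42 items → 7686 complete.

7686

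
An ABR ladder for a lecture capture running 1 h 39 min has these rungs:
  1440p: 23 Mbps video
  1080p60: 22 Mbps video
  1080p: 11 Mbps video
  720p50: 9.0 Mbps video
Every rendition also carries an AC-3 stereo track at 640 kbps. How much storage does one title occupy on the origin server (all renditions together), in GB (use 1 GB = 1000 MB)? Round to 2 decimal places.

50.16 GB

1 h 39 min = 99 min = 5940 s
Audio: 640 kbps = 0.640 Mbps.
Sum of rendition bitrates: (23+0.640) + (22+0.640) + (11+0.640) + (9.0+0.640) = 67.560 Mbps.
× 5940 s = 401,306 Mb = 50,163 MB = 50.16 GB.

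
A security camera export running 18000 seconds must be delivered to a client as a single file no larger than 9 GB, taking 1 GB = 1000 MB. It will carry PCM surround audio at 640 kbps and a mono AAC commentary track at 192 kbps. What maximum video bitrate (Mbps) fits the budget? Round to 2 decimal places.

3.17 Mbps

Budget: 9 GB = 72000.0 Mb.
Total bitrate budget: 72000.0 Mb / 18000 s = 4.000 Mbps.
Audio total: 640 + 192 = 832 kbps = 0.832 Mbps.
Video: 4.000 − 0.832 = 3.168 Mbps.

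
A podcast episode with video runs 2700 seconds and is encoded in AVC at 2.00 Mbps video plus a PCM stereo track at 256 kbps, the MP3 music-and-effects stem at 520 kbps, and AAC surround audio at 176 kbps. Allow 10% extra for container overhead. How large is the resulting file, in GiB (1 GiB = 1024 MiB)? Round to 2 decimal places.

Audio total: 256 + 520 + 176 = 952 kbps = 0.952 Mbps.
Total bitrate: 2.00 + 0.952 = 2.952 Mbps.
Stream data: 2.952 Mbps × 2700 s = 7970.4 Mb.
With 10% container overhead: ×1.10.
8,767 Mb = 1,095,930,000 bytes ÷ 1,073,741,824 = 1.021 GiB.

1.02 GiB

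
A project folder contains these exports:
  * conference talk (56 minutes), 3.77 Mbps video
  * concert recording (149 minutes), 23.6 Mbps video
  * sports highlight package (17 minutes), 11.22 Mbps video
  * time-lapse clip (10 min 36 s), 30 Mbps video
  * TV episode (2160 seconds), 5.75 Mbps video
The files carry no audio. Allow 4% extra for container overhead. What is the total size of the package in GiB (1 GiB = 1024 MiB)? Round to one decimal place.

32.3 GiB

conference talk: 3.770 Mbps × 3360 s × 1.04 = 13173.9 Mb
concert recording: 23.600 Mbps × 8940 s × 1.04 = 219423.4 Mb
sports highlight package: 11.220 Mbps × 1020 s × 1.04 = 11902.2 Mb
time-lapse clip: 30.000 Mbps × 636 s × 1.04 = 19843.2 Mb
TV episode: 5.750 Mbps × 2160 s × 1.04 = 12916.8 Mb
Total: 277259.4 Mb = 34657.4 MB.
= 32.28 GiB.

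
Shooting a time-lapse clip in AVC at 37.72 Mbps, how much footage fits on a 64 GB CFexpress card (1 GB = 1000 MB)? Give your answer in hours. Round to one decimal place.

Capacity: 64 GB = 512,000 Mb.
Recording time: 512,000 / 37.720 = 13,574 s ≈ 3.77 hours.

3.8 hours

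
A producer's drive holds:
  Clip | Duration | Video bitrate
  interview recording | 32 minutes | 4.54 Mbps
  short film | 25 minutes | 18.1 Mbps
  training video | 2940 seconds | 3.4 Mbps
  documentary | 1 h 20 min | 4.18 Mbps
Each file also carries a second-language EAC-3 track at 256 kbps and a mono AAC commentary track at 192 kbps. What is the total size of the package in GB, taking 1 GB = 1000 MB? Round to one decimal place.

Audio total: 256 + 192 = 448 kbps = 0.448 Mbps.
interview recording: 4.988 Mbps × 1920 s = 9577.0 Mb
short film: 18.548 Mbps × 1500 s = 27822.0 Mb
training video: 3.848 Mbps × 2940 s = 11313.1 Mb
documentary: 4.628 Mbps × 4800 s = 22214.4 Mb
Total: 70926.5 Mb = 8865.8 MB.
= 8.866 GB.

8.9 GB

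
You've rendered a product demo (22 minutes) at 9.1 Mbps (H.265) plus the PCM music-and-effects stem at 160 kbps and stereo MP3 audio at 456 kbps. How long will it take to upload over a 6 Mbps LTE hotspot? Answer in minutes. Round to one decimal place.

35.6 minutes

22 min = 1320 s
Audio total: 160 + 456 = 616 kbps = 0.616 Mbps.
Total bitrate: 9.716 Mbps.
File: 9.716 Mbps × 1320 s = 12825.1 Mb.
At 6 Mbps: 12825.1 / 6 = 2137.5 s ≈ 35.6 minutes.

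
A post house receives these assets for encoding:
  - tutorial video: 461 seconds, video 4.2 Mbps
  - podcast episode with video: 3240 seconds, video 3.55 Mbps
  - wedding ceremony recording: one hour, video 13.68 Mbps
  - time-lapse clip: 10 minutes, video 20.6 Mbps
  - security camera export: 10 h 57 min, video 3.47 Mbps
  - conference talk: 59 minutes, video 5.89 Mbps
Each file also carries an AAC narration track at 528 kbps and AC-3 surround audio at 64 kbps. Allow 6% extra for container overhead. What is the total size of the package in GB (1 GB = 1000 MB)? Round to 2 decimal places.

34.82 GB

Audio total: 528 + 64 = 592 kbps = 0.592 Mbps.
tutorial video: 4.792 Mbps × 461 s × 1.06 = 2341.7 Mb
podcast episode with video: 4.142 Mbps × 3240 s × 1.06 = 14225.3 Mb
wedding ceremony recording: 14.272 Mbps × 3600 s × 1.06 = 54462.0 Mb
time-lapse clip: 21.192 Mbps × 600 s × 1.06 = 13478.1 Mb
security camera export: 4.062 Mbps × 39420 s × 1.06 = 169731.5 Mb
conference talk: 6.482 Mbps × 3540 s × 1.06 = 24323.1 Mb
Total: 278561.5 Mb = 34820.2 MB.
= 34.82 GB.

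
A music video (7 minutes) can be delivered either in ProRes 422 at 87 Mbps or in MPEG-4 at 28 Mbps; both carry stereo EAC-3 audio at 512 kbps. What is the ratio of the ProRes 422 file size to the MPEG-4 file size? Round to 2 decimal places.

3.07

7 min = 420 s
Audio: 512 kbps = 0.512 Mbps.
ProRes 422: 87.512 Mbps × 420 s = 36755.0 Mb = 4.594 GB.
MPEG-4: 28.512 Mbps × 420 s = 11975.0 Mb = 1.497 GB.
Ratio: 4.594 / 1.497 = 3.069.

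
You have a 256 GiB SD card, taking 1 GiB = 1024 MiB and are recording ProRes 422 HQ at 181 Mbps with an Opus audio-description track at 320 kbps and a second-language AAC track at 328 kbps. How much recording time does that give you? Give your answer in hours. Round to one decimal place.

Audio total: 320 + 328 = 648 kbps = 0.648 Mbps.
Total bitrate: 181 + 0.648 = 181.648 Mbps.
Capacity: 256 GiB = 2,199,023 Mb.
Recording time: 2,199,023 / 181.648 = 12,106 s ≈ 3.36 hours.

3.4 hours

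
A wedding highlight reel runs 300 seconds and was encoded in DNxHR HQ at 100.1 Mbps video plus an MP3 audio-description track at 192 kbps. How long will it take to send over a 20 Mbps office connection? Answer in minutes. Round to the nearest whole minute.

Audio: 192 kbps = 0.192 Mbps.
Total bitrate: 100.292 Mbps.
File: 100.292 Mbps × 300 s = 30087.6 Mb.
At 20 Mbps: 30087.6 / 20 = 1504.4 s ≈ 25.1 minutes.

25 minutes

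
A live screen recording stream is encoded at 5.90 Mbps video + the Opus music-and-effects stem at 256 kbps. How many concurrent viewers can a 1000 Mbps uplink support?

Audio: 256 kbps = 0.256 Mbps.
Per-viewer media rate: 6.156 Mbps.
1000 Mbps = 1,000 Mbps; 1,000 / 6.156 = 162.44 → 162 viewers.

162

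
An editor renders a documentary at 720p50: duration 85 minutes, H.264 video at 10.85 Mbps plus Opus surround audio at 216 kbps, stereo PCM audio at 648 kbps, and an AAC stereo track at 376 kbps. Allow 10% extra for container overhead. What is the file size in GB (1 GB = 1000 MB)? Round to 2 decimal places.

85 min = 5100 s
Audio total: 216 + 648 + 376 = 1240 kbps = 1.240 Mbps.
Total bitrate: 10.85 + 1.240 = 12.090 Mbps.
Stream data: 12.090 Mbps × 5100 s = 61659.0 Mb.
With 10% container overhead: ×1.10.
67,825 Mb ÷ 8 = 8,478 MB → 8.478 GB.

8.48 GB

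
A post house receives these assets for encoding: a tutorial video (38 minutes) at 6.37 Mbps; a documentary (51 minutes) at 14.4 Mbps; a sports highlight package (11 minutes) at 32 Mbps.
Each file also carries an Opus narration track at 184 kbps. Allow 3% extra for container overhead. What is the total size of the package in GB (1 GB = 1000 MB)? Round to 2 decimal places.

Audio: 184 kbps = 0.184 Mbps.
tutorial video: 6.554 Mbps × 2280 s × 1.03 = 15391.4 Mb
documentary: 14.584 Mbps × 3060 s × 1.03 = 45965.9 Mb
sports highlight package: 32.184 Mbps × 660 s × 1.03 = 21878.7 Mb
Total: 83235.9 Mb = 10404.5 MB.
= 10.40 GB.

10.40 GB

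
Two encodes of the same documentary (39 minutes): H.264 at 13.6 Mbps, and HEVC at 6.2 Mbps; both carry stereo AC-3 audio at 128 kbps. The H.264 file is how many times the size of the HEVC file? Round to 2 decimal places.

39 min = 2340 s
Audio: 128 kbps = 0.128 Mbps.
H.264: 13.728 Mbps × 2340 s = 32123.5 Mb = 3.740 GiB.
HEVC: 6.328 Mbps × 2340 s = 14807.5 Mb = 1.724 GiB.
Ratio: 3.740 / 1.724 = 2.169.

2.17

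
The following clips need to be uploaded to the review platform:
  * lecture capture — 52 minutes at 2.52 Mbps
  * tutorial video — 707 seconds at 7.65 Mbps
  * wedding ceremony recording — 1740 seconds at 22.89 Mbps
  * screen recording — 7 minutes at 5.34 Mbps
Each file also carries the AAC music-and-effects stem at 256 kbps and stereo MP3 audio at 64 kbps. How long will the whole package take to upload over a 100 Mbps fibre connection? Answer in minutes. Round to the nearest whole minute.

10 minutes

Audio total: 256 + 64 = 320 kbps = 0.320 Mbps.
lecture capture: 2.840 Mbps × 3120 s = 8860.8 Mb
tutorial video: 7.970 Mbps × 707 s = 5634.8 Mb
wedding ceremony recording: 23.210 Mbps × 1740 s = 40385.4 Mb
screen recording: 5.660 Mbps × 420 s = 2377.2 Mb
Total: 57258.2 Mb = 7157.3 MB.
At 100 Mbps: 57258.2 / 100 = 573 s ≈ 9.54 minutes.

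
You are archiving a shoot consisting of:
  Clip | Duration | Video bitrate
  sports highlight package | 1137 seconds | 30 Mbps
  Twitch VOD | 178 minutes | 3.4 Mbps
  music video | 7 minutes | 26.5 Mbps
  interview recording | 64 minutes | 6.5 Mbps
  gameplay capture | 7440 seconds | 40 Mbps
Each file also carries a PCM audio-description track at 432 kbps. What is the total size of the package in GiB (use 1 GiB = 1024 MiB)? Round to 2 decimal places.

48.23 GiB

Audio: 432 kbps = 0.432 Mbps.
sports highlight package: 30.432 Mbps × 1137 s = 34601.2 Mb
Twitch VOD: 3.832 Mbps × 10680 s = 40925.8 Mb
music video: 26.932 Mbps × 420 s = 11311.4 Mb
interview recording: 6.932 Mbps × 3840 s = 26618.9 Mb
gameplay capture: 40.432 Mbps × 7440 s = 300814.1 Mb
Total: 414271.3 Mb = 51783.9 MB.
= 48.23 GiB.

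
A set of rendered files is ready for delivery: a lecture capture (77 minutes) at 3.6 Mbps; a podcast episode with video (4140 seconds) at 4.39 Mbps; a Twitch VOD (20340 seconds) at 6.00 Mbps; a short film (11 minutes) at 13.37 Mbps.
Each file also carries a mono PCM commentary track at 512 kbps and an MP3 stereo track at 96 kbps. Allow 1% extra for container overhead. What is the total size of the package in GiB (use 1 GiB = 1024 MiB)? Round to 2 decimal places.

Audio total: 512 + 96 = 608 kbps = 0.608 Mbps.
lecture capture: 4.208 Mbps × 4620 s × 1.01 = 19635.4 Mb
podcast episode with video: 4.998 Mbps × 4140 s × 1.01 = 20898.6 Mb
Twitch VOD: 6.608 Mbps × 20340 s × 1.01 = 135750.8 Mb
short film: 13.978 Mbps × 660 s × 1.01 = 9317.7 Mb
Total: 185602.5 Mb = 23200.3 MB.
= 21.61 GiB.

21.61 GiB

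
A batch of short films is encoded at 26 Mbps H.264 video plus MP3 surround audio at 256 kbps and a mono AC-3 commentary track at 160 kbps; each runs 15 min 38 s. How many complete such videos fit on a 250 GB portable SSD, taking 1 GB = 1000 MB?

80

15 min 38 s = 938 s
Audio total: 256 + 160 = 416 kbps = 0.416 Mbps.
Total bitrate: 26.416 Mbps.
Per item: 26.416 Mbps × 938 s = 24,778 Mb = 3,097 MB.
Capacity: 250 GB = 2,000,000 Mb; 80.72 items → 80 complete.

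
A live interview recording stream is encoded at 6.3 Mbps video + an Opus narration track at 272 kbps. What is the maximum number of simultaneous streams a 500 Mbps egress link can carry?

Audio: 272 kbps = 0.272 Mbps.
Per-viewer media rate: 6.572 Mbps.
500 Mbps = 500.0 Mbps; 500.0 / 6.572 = 76.08 → 76 viewers.

76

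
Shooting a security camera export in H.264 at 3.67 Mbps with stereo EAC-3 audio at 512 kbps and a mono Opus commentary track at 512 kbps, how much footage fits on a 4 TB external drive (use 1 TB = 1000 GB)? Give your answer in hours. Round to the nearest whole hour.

Audio total: 512 + 512 = 1024 kbps = 1.024 Mbps.
Total bitrate: 3.67 + 1.024 = 4.694 Mbps.
Capacity: 4 TB = 32,000,000 Mb.
Recording time: 32,000,000 / 4.694 = 6,817,213 s ≈ 1,894 hours.

1894 hours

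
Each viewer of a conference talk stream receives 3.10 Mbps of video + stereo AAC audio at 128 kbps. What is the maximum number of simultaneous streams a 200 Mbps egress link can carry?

61

Audio: 128 kbps = 0.128 Mbps.
Per-viewer media rate: 3.228 Mbps.
200 Mbps = 200.0 Mbps; 200.0 / 3.228 = 61.96 → 61 viewers.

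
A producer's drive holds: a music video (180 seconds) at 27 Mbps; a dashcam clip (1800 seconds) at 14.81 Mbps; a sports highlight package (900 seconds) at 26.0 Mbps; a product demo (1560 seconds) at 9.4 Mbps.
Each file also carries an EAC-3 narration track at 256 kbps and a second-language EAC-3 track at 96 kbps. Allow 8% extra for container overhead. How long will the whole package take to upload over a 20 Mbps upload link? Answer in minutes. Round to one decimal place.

Audio total: 256 + 96 = 352 kbps = 0.352 Mbps.
music video: 27.352 Mbps × 180 s × 1.08 = 5317.2 Mb
dashcam clip: 15.162 Mbps × 1800 s × 1.08 = 29474.9 Mb
sports highlight package: 26.352 Mbps × 900 s × 1.08 = 25614.1 Mb
product demo: 9.752 Mbps × 1560 s × 1.08 = 16430.2 Mb
Total: 76836.5 Mb = 9604.6 MB.
At 20 Mbps: 76836.5 / 20 = 3842 s ≈ 64 minutes.

64.0 minutes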